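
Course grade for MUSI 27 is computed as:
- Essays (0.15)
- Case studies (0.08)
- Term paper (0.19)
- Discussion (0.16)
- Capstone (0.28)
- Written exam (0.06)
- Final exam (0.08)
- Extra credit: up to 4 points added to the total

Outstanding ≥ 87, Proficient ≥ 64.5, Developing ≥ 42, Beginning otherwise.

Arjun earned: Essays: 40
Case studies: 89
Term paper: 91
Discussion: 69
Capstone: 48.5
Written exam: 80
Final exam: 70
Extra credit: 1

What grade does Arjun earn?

Weighted total:
  Essays 40 × 0.15 = 6
  Case studies 89 × 0.08 = 7.12
  Term paper 91 × 0.19 = 17.29
  Discussion 69 × 0.16 = 11.04
  Capstone 48.5 × 0.28 = 13.58
  Written exam 80 × 0.06 = 4.8
  Final exam 70 × 0.08 = 5.6
Sum = 65.43
Extra credit: 65.43 + 1 = 66.43
66.43 is ≥ 64.5 and < 87 → Proficient

Proficient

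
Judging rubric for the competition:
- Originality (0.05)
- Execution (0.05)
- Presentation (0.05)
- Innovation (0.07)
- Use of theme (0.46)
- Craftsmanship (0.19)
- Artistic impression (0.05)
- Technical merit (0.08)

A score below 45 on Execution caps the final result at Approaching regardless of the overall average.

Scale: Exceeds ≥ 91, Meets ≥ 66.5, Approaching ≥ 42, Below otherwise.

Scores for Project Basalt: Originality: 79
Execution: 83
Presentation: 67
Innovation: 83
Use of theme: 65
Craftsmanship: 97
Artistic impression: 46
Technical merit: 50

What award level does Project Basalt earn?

Meets

Execution score 83 ≥ 45: minimum met.
Weighted total:
  Originality 79 × 0.05 = 3.95
  Execution 83 × 0.05 = 4.15
  Presentation 67 × 0.05 = 3.35
  Innovation 83 × 0.07 = 5.81
  Use of theme 65 × 0.46 = 29.9
  Craftsmanship 97 × 0.19 = 18.43
  Artistic impression 46 × 0.05 = 2.3
  Technical merit 50 × 0.08 = 4
Sum = 71.89
71.89 is ≥ 66.5 and < 91 → Meets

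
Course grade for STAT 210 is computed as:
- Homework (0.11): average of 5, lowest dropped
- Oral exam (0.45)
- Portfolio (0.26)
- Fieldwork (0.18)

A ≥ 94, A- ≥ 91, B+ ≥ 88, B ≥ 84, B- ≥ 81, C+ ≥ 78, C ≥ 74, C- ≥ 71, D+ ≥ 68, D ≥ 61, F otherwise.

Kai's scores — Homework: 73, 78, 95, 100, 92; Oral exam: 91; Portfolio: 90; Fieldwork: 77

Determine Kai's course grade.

B+

Homework: drop 73 → average of remaining 4 = 365/4 = 91.25
Weighted total:
  Homework 91.25 × 0.11 = 10.0375
  Oral exam 91 × 0.45 = 40.95
  Portfolio 90 × 0.26 = 23.4
  Fieldwork 77 × 0.18 = 13.86
Sum = 88.2475
88.2475 is ≥ 88 and < 91 → B+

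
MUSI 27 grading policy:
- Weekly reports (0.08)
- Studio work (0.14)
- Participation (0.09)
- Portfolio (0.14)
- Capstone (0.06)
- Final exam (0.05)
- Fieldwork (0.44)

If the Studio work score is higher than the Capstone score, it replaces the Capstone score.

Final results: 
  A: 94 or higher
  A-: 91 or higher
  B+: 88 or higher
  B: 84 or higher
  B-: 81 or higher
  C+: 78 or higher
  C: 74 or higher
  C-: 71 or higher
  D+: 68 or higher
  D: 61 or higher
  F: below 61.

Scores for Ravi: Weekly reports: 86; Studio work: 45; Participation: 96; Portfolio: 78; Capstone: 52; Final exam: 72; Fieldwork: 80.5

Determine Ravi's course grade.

Studio work (45) ≤ Capstone (52), so Capstone stays at 52.
Weighted total:
  Weekly reports 86 × 0.08 = 6.88
  Studio work 45 × 0.14 = 6.3
  Participation 96 × 0.09 = 8.64
  Portfolio 78 × 0.14 = 10.92
  Capstone 52 × 0.06 = 3.12
  Final exam 72 × 0.05 = 3.6
  Fieldwork 80.5 × 0.44 = 35.42
Sum = 74.88
74.88 is ≥ 74 and < 78 → C

C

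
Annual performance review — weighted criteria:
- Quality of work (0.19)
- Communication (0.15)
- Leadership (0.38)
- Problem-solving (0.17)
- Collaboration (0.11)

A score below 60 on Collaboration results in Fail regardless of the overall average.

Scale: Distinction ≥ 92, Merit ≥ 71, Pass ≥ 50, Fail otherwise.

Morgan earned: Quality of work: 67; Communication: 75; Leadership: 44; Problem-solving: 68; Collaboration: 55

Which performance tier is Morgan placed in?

Fail

Collaboration score 55 < 60: minimum not met.
Weighted total:
  Quality of work 67 × 0.19 = 12.73
  Communication 75 × 0.15 = 11.25
  Leadership 44 × 0.38 = 16.72
  Problem-solving 68 × 0.17 = 11.56
  Collaboration 55 × 0.11 = 6.05
Sum = 58.31
Because the Collaboration minimum was not met, the result is Fail.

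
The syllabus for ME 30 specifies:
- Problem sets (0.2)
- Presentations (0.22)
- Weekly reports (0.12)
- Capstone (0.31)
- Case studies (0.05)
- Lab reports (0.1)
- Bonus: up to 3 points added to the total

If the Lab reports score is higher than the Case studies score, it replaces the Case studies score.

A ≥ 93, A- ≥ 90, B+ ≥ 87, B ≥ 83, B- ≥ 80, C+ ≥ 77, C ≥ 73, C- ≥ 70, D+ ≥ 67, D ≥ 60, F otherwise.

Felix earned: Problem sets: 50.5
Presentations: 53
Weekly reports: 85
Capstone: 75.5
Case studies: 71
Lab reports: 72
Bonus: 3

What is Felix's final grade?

Lab reports (72) > Case studies (71), so Case studies counts as 72.
Weighted total:
  Problem sets 50.5 × 0.2 = 10.1
  Presentations 53 × 0.22 = 11.66
  Weekly reports 85 × 0.12 = 10.2
  Capstone 75.5 × 0.31 = 23.405
  Case studies 72 × 0.05 = 3.6
  Lab reports 72 × 0.1 = 7.2
Sum = 66.165
Bonus: 66.165 + 3 = 69.165
69.165 is ≥ 67 and < 70 → D+

D+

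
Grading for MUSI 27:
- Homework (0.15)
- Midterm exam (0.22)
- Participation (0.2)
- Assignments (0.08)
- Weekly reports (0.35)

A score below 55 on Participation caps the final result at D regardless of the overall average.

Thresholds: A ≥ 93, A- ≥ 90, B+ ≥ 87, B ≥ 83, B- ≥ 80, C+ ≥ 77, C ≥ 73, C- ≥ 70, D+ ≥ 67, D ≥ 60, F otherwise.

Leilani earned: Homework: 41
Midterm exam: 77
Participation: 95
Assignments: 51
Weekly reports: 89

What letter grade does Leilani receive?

C+

Participation score 95 ≥ 55: minimum met.
Weighted total:
  Homework 41 × 0.15 = 6.15
  Midterm exam 77 × 0.22 = 16.94
  Participation 95 × 0.2 = 19
  Assignments 51 × 0.08 = 4.08
  Weekly reports 89 × 0.35 = 31.15
Sum = 77.32
77.32 is ≥ 77 and < 80 → C+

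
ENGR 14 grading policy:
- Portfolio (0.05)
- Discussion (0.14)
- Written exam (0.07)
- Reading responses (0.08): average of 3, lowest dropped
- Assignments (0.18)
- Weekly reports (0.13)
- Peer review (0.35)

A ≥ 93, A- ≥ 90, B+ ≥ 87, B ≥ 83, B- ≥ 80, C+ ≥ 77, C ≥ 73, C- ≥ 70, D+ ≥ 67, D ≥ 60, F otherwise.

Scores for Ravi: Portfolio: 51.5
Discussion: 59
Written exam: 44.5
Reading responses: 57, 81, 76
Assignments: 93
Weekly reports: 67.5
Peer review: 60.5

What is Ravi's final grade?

D

Reading responses: drop 57 → average of remaining 2 = 157/2 = 78.5
Weighted total:
  Portfolio 51.5 × 0.05 = 2.575
  Discussion 59 × 0.14 = 8.26
  Written exam 44.5 × 0.07 = 3.115
  Reading responses 78.5 × 0.08 = 6.28
  Assignments 93 × 0.18 = 16.74
  Weekly reports 67.5 × 0.13 = 8.775
  Peer review 60.5 × 0.35 = 21.175
Sum = 66.92
66.92 is ≥ 60 and < 67 → D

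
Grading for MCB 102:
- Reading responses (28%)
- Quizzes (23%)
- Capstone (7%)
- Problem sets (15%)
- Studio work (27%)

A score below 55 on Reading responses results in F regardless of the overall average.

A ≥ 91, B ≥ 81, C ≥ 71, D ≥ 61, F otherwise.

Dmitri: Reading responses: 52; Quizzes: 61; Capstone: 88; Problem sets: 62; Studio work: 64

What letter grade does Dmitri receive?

Reading responses score 52 < 55: minimum not met.
Weighted total:
  Reading responses 52 × 0.28 = 14.56
  Quizzes 61 × 0.23 = 14.03
  Capstone 88 × 0.07 = 6.16
  Problem sets 62 × 0.15 = 9.3
  Studio work 64 × 0.27 = 17.28
Sum = 61.33
Because the Reading responses minimum was not met, the result is F.

F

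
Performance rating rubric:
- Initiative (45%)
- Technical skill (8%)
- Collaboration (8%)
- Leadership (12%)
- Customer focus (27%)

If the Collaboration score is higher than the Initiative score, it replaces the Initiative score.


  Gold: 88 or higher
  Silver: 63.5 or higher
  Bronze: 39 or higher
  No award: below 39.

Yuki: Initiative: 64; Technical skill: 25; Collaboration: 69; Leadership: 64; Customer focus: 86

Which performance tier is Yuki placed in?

Silver

Collaboration (69) > Initiative (64), so Initiative counts as 69.
Weighted total:
  Initiative 69 × 0.45 = 31.05
  Technical skill 25 × 0.08 = 2
  Collaboration 69 × 0.08 = 5.52
  Leadership 64 × 0.12 = 7.68
  Customer focus 86 × 0.27 = 23.22
Sum = 69.47
69.47 is ≥ 63.5 and < 88 → Silver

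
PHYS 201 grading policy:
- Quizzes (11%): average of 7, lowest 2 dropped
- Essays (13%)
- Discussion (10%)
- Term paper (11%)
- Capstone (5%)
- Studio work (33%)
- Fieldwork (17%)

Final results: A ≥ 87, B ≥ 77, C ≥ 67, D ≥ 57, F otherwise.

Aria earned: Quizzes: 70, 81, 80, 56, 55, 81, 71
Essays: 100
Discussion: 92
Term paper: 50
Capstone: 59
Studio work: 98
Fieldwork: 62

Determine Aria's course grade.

B

Quizzes: drop 55, 56 → average of remaining 5 = 383/5 = 76.6
Weighted total:
  Quizzes 76.6 × 0.11 = 8.426
  Essays 100 × 0.13 = 13
  Discussion 92 × 0.1 = 9.2
  Term paper 50 × 0.11 = 5.5
  Capstone 59 × 0.05 = 2.95
  Studio work 98 × 0.33 = 32.34
  Fieldwork 62 × 0.17 = 10.54
Sum = 81.956
81.956 is ≥ 77 and < 87 → B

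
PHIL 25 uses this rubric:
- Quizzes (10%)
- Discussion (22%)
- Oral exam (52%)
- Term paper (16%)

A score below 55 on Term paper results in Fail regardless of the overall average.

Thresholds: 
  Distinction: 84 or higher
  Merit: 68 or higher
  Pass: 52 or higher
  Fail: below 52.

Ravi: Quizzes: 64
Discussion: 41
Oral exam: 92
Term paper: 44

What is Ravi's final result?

Fail

Term paper score 44 < 55: minimum not met.
Weighted total:
  Quizzes 64 × 0.1 = 6.4
  Discussion 41 × 0.22 = 9.02
  Oral exam 92 × 0.52 = 47.84
  Term paper 44 × 0.16 = 7.04
Sum = 70.3
Because the Term paper minimum was not met, the result is Fail.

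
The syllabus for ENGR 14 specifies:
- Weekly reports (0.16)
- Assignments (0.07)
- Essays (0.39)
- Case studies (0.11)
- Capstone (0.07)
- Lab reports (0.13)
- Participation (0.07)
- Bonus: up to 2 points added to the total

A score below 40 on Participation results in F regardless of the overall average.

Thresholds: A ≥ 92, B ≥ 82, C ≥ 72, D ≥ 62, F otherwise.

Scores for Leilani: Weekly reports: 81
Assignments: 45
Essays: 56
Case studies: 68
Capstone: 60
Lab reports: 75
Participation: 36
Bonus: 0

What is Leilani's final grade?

Participation score 36 < 40: minimum not met.
Weighted total:
  Weekly reports 81 × 0.16 = 12.96
  Assignments 45 × 0.07 = 3.15
  Essays 56 × 0.39 = 21.84
  Case studies 68 × 0.11 = 7.48
  Capstone 60 × 0.07 = 4.2
  Lab reports 75 × 0.13 = 9.75
  Participation 36 × 0.07 = 2.52
Sum = 61.9
Bonus: 61.9 + 0 = 61.9
Because the Participation minimum was not met, the result is F.

F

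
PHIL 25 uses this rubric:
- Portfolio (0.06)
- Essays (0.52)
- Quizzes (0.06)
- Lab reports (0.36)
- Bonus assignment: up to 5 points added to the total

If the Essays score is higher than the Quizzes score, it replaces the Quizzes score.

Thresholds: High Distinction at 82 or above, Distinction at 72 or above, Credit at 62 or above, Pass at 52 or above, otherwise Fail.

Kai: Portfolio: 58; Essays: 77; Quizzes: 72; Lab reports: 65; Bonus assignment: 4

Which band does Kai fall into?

Essays (77) > Quizzes (72), so Quizzes counts as 77.
Weighted total:
  Portfolio 58 × 0.06 = 3.48
  Essays 77 × 0.52 = 40.04
  Quizzes 77 × 0.06 = 4.62
  Lab reports 65 × 0.36 = 23.4
Sum = 71.54
Bonus assignment: 71.54 + 4 = 75.54
75.54 is ≥ 72 and < 82 → Distinction

Distinction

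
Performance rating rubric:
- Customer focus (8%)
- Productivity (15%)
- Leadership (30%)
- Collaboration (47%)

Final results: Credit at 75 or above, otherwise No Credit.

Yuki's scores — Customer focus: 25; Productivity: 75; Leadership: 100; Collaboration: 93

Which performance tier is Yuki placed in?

Weighted total:
  Customer focus 25 × 0.08 = 2
  Productivity 75 × 0.15 = 11.25
  Leadership 100 × 0.3 = 30
  Collaboration 93 × 0.47 = 43.71
Sum = 86.96
86.96 ≥ 75 → Credit

Credit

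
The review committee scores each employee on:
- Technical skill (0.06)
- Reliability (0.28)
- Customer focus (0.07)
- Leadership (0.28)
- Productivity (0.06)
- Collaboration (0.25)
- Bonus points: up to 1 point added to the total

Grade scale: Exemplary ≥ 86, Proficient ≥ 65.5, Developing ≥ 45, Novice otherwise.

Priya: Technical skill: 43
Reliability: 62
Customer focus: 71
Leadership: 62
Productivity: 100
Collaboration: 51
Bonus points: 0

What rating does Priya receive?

Weighted total:
  Technical skill 43 × 0.06 = 2.58
  Reliability 62 × 0.28 = 17.36
  Customer focus 71 × 0.07 = 4.97
  Leadership 62 × 0.28 = 17.36
  Productivity 100 × 0.06 = 6
  Collaboration 51 × 0.25 = 12.75
Sum = 61.02
Bonus points: 61.02 + 0 = 61.02
61.02 is ≥ 45 and < 65.5 → Developing

Developing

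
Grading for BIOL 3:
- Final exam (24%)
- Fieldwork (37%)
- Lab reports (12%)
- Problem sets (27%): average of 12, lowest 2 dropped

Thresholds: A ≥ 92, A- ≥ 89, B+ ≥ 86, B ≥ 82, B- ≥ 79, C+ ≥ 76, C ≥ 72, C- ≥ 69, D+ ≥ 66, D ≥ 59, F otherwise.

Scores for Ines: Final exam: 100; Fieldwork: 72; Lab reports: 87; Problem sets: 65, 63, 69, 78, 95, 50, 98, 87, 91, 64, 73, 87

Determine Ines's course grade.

Problem sets: drop 50, 63 → average of remaining 10 = 807/10 = 80.7
Weighted total:
  Final exam 100 × 0.24 = 24
  Fieldwork 72 × 0.37 = 26.64
  Lab reports 87 × 0.12 = 10.44
  Problem sets 80.7 × 0.27 = 21.789
Sum = 82.869
82.869 is ≥ 82 and < 86 → B

B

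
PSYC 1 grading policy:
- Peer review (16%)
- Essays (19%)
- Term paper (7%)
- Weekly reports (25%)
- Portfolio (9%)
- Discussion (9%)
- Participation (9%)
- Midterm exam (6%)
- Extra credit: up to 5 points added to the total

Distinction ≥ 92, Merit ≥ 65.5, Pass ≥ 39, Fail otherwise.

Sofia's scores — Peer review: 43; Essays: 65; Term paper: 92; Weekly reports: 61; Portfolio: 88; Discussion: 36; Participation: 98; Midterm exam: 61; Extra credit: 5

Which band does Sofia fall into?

Merit

Weighted total:
  Peer review 43 × 0.16 = 6.88
  Essays 65 × 0.19 = 12.35
  Term paper 92 × 0.07 = 6.44
  Weekly reports 61 × 0.25 = 15.25
  Portfolio 88 × 0.09 = 7.92
  Discussion 36 × 0.09 = 3.24
  Participation 98 × 0.09 = 8.82
  Midterm exam 61 × 0.06 = 3.66
Sum = 64.56
Extra credit: 64.56 + 5 = 69.56
69.56 is ≥ 65.5 and < 92 → Merit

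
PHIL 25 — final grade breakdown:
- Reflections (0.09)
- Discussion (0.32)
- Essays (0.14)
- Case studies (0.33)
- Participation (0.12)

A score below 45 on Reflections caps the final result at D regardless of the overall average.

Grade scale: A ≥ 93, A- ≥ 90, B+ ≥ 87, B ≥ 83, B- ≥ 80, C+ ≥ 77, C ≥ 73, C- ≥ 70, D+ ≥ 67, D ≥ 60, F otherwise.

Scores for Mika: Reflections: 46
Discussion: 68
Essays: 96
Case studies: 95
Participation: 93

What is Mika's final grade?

B-

Reflections score 46 ≥ 45: minimum met.
Weighted total:
  Reflections 46 × 0.09 = 4.14
  Discussion 68 × 0.32 = 21.76
  Essays 96 × 0.14 = 13.44
  Case studies 95 × 0.33 = 31.35
  Participation 93 × 0.12 = 11.16
Sum = 81.85
81.85 is ≥ 80 and < 83 → B-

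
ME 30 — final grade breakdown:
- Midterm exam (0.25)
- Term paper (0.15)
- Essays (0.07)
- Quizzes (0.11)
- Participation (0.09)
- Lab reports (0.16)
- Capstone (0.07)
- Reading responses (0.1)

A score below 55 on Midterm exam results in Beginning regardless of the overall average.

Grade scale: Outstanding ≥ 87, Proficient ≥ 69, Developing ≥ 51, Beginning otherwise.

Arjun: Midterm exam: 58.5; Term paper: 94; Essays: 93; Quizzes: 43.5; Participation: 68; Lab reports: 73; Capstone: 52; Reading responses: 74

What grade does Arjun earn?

Developing

Midterm exam score 58.5 ≥ 55: minimum met.
Weighted total:
  Midterm exam 58.5 × 0.25 = 14.625
  Term paper 94 × 0.15 = 14.1
  Essays 93 × 0.07 = 6.51
  Quizzes 43.5 × 0.11 = 4.785
  Participation 68 × 0.09 = 6.12
  Lab reports 73 × 0.16 = 11.68
  Capstone 52 × 0.07 = 3.64
  Reading responses 74 × 0.1 = 7.4
Sum = 68.86
68.86 is ≥ 51 and < 69 → Developing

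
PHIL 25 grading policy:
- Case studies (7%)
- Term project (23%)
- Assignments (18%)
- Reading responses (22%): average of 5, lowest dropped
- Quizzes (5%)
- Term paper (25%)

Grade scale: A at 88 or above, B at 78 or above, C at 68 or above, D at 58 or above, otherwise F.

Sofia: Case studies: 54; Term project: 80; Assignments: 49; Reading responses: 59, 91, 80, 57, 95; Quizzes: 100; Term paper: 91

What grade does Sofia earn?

Reading responses: drop 57 → average of remaining 4 = 325/4 = 81.25
Weighted total:
  Case studies 54 × 0.07 = 3.78
  Term project 80 × 0.23 = 18.4
  Assignments 49 × 0.18 = 8.82
  Reading responses 81.25 × 0.22 = 17.875
  Quizzes 100 × 0.05 = 5
  Term paper 91 × 0.25 = 22.75
Sum = 76.625
76.625 is ≥ 68 and < 78 → C

C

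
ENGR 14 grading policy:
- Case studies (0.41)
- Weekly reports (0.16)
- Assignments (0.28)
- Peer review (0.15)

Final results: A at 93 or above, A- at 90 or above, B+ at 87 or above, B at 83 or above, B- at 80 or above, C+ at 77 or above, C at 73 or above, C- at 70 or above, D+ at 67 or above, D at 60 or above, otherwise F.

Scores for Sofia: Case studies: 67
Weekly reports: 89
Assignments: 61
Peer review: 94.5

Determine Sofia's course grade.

C-

Weighted total:
  Case studies 67 × 0.41 = 27.47
  Weekly reports 89 × 0.16 = 14.24
  Assignments 61 × 0.28 = 17.08
  Peer review 94.5 × 0.15 = 14.175
Sum = 72.965
72.965 is ≥ 70 and < 73 → C-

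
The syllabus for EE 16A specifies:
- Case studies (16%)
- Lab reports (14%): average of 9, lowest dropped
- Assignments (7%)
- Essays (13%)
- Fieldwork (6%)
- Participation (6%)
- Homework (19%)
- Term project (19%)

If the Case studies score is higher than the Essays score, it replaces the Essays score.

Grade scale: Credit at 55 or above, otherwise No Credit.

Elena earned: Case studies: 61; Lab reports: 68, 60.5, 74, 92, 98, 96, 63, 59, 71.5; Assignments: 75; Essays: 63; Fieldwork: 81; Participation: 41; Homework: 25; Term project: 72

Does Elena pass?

Lab reports: drop 59 → average of remaining 8 = 623/8 = 77.875
Case studies (61) ≤ Essays (63), so Essays stays at 63.
Weighted total:
  Case studies 61 × 0.16 = 9.76
  Lab reports 77.875 × 0.14 = 10.9025
  Assignments 75 × 0.07 = 5.25
  Essays 63 × 0.13 = 8.19
  Fieldwork 81 × 0.06 = 4.86
  Participation 41 × 0.06 = 2.46
  Homework 25 × 0.19 = 4.75
  Term project 72 × 0.19 = 13.68
Sum = 59.8525
59.8525 ≥ 55 → Credit

Credit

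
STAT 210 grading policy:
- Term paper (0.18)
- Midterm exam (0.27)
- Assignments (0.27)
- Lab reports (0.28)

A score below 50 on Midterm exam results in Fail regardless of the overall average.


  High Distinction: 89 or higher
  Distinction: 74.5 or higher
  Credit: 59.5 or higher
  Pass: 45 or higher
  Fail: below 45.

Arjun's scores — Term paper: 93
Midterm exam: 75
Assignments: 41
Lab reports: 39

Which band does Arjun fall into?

Pass

Midterm exam score 75 ≥ 50: minimum met.
Weighted total:
  Term paper 93 × 0.18 = 16.74
  Midterm exam 75 × 0.27 = 20.25
  Assignments 41 × 0.27 = 11.07
  Lab reports 39 × 0.28 = 10.92
Sum = 58.98
58.98 is ≥ 45 and < 59.5 → Pass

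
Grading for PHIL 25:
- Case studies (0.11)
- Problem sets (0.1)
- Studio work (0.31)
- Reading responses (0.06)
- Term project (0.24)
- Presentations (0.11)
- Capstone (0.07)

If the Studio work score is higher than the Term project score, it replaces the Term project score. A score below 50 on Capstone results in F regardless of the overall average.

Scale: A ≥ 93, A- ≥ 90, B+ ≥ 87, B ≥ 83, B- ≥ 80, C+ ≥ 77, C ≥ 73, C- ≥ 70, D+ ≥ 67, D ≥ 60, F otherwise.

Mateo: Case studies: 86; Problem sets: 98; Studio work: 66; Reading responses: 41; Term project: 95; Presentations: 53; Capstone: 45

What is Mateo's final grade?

Studio work (66) ≤ Term project (95), so Term project stays at 95.
Capstone score 45 < 50: minimum not met.
Weighted total:
  Case studies 86 × 0.11 = 9.46
  Problem sets 98 × 0.1 = 9.8
  Studio work 66 × 0.31 = 20.46
  Reading responses 41 × 0.06 = 2.46
  Term project 95 × 0.24 = 22.8
  Presentations 53 × 0.11 = 5.83
  Capstone 45 × 0.07 = 3.15
Sum = 73.96
Because the Capstone minimum was not met, the result is F.

F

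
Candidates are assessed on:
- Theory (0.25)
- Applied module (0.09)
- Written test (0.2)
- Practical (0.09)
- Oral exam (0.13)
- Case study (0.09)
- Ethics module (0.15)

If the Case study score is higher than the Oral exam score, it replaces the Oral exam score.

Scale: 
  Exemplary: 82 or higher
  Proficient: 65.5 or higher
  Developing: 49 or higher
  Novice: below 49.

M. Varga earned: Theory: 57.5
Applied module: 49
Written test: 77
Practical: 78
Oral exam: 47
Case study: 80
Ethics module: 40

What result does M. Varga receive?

Case study (80) > Oral exam (47), so Oral exam counts as 80.
Weighted total:
  Theory 57.5 × 0.25 = 14.375
  Applied module 49 × 0.09 = 4.41
  Written test 77 × 0.2 = 15.4
  Practical 78 × 0.09 = 7.02
  Oral exam 80 × 0.13 = 10.4
  Case study 80 × 0.09 = 7.2
  Ethics module 40 × 0.15 = 6
Sum = 64.805
64.805 is ≥ 49 and < 65.5 → Developing

Developing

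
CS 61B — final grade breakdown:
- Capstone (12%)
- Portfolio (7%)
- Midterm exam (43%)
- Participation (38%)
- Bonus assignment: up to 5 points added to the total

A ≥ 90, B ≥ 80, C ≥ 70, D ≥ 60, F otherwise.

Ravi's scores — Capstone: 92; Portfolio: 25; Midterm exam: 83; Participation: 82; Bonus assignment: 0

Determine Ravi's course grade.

C

Weighted total:
  Capstone 92 × 0.12 = 11.04
  Portfolio 25 × 0.07 = 1.75
  Midterm exam 83 × 0.43 = 35.69
  Participation 82 × 0.38 = 31.16
Sum = 79.64
Bonus assignment: 79.64 + 0 = 79.64
79.64 is ≥ 70 and < 80 → C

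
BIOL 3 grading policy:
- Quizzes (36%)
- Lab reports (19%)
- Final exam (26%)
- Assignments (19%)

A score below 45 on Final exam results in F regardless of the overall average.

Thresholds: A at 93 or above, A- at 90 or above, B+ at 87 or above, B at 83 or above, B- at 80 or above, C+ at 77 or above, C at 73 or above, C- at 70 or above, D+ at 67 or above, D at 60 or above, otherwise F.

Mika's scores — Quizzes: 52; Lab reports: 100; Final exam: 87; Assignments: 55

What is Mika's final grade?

C-

Final exam score 87 ≥ 45: minimum met.
Weighted total:
  Quizzes 52 × 0.36 = 18.72
  Lab reports 100 × 0.19 = 19
  Final exam 87 × 0.26 = 22.62
  Assignments 55 × 0.19 = 10.45
Sum = 70.79
70.79 is ≥ 70 and < 73 → C-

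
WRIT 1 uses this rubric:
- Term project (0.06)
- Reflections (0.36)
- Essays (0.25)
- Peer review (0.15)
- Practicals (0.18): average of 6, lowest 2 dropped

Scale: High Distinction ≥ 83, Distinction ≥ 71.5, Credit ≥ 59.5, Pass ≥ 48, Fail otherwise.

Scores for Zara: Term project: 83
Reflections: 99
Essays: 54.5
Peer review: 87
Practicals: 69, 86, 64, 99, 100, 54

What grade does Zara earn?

Practicals: drop 54, 64 → average of remaining 4 = 354/4 = 88.5
Weighted total:
  Term project 83 × 0.06 = 4.98
  Reflections 99 × 0.36 = 35.64
  Essays 54.5 × 0.25 = 13.625
  Peer review 87 × 0.15 = 13.05
  Practicals 88.5 × 0.18 = 15.93
Sum = 83.225
83.225 ≥ 83 → High Distinction

High Distinction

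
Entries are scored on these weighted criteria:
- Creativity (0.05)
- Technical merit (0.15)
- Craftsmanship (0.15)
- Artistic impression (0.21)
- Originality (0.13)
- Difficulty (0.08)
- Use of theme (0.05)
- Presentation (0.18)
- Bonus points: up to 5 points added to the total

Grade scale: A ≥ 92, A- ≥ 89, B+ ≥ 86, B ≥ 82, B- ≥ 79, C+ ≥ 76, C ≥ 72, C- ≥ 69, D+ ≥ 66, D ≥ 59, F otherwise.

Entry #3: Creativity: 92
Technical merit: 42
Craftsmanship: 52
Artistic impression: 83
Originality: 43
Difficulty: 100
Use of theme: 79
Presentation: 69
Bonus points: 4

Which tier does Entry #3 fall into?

Weighted total:
  Creativity 92 × 0.05 = 4.6
  Technical merit 42 × 0.15 = 6.3
  Craftsmanship 52 × 0.15 = 7.8
  Artistic impression 83 × 0.21 = 17.43
  Originality 43 × 0.13 = 5.59
  Difficulty 100 × 0.08 = 8
  Use of theme 79 × 0.05 = 3.95
  Presentation 69 × 0.18 = 12.42
Sum = 66.09
Bonus points: 66.09 + 4 = 70.09
70.09 is ≥ 69 and < 72 → C-

C-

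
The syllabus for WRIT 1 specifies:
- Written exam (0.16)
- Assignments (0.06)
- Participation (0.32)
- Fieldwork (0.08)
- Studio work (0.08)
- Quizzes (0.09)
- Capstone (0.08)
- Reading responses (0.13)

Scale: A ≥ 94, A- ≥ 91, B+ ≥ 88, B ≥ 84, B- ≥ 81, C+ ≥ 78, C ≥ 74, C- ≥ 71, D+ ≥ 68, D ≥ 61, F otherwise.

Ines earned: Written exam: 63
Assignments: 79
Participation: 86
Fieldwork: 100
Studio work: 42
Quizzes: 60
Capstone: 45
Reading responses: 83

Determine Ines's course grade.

C-

Weighted total:
  Written exam 63 × 0.16 = 10.08
  Assignments 79 × 0.06 = 4.74
  Participation 86 × 0.32 = 27.52
  Fieldwork 100 × 0.08 = 8
  Studio work 42 × 0.08 = 3.36
  Quizzes 60 × 0.09 = 5.4
  Capstone 45 × 0.08 = 3.6
  Reading responses 83 × 0.13 = 10.79
Sum = 73.49
73.49 is ≥ 71 and < 74 → C-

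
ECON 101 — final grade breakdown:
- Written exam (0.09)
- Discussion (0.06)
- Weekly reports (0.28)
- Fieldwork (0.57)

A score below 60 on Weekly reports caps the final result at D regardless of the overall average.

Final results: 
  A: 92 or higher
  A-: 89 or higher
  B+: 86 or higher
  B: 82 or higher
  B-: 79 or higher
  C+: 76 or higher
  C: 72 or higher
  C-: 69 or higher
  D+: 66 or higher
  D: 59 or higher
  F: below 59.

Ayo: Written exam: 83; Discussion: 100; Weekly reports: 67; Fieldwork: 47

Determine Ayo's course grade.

D

Weekly reports score 67 ≥ 60: minimum met.
Weighted total:
  Written exam 83 × 0.09 = 7.47
  Discussion 100 × 0.06 = 6
  Weekly reports 67 × 0.28 = 18.76
  Fieldwork 47 × 0.57 = 26.79
Sum = 59.02
59.02 is ≥ 59 and < 66 → D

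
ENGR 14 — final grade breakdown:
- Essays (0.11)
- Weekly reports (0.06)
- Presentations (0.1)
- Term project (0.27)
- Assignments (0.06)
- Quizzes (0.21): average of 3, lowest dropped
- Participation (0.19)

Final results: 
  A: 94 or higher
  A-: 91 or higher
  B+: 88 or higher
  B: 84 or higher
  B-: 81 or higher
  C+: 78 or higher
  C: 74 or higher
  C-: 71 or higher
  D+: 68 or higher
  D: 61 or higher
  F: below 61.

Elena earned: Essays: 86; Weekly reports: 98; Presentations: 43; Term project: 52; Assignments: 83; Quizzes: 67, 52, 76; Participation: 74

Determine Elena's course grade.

Quizzes: drop 52 → average of remaining 2 = 143/2 = 71.5
Weighted total:
  Essays 86 × 0.11 = 9.46
  Weekly reports 98 × 0.06 = 5.88
  Presentations 43 × 0.1 = 4.3
  Term project 52 × 0.27 = 14.04
  Assignments 83 × 0.06 = 4.98
  Quizzes 71.5 × 0.21 = 15.015
  Participation 74 × 0.19 = 14.06
Sum = 67.735
67.735 is ≥ 61 and < 68 → D

D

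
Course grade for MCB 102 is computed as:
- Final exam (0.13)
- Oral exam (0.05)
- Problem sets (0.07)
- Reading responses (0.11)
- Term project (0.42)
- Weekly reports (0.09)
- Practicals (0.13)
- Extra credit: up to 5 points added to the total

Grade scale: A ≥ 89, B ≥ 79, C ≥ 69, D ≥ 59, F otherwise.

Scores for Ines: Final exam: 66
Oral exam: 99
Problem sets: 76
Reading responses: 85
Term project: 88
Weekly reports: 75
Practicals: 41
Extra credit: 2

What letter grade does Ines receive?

Weighted total:
  Final exam 66 × 0.13 = 8.58
  Oral exam 99 × 0.05 = 4.95
  Problem sets 76 × 0.07 = 5.32
  Reading responses 85 × 0.11 = 9.35
  Term project 88 × 0.42 = 36.96
  Weekly reports 75 × 0.09 = 6.75
  Practicals 41 × 0.13 = 5.33
Sum = 77.24
Extra credit: 77.24 + 2 = 79.24
79.24 is ≥ 79 and < 89 → B

B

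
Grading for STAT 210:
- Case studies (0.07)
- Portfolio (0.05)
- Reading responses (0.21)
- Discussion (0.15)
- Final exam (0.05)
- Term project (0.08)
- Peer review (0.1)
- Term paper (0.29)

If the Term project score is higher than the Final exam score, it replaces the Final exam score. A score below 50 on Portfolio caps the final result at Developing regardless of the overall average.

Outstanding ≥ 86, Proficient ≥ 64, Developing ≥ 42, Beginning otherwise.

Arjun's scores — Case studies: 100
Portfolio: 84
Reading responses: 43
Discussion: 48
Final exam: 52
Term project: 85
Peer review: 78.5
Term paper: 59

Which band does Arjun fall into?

Term project (85) > Final exam (52), so Final exam counts as 85.
Portfolio score 84 ≥ 50: minimum met.
Weighted total:
  Case studies 100 × 0.07 = 7
  Portfolio 84 × 0.05 = 4.2
  Reading responses 43 × 0.21 = 9.03
  Discussion 48 × 0.15 = 7.2
  Final exam 85 × 0.05 = 4.25
  Term project 85 × 0.08 = 6.8
  Peer review 78.5 × 0.1 = 7.85
  Term paper 59 × 0.29 = 17.11
Sum = 63.44
63.44 is ≥ 42 and < 64 → Developing

Developing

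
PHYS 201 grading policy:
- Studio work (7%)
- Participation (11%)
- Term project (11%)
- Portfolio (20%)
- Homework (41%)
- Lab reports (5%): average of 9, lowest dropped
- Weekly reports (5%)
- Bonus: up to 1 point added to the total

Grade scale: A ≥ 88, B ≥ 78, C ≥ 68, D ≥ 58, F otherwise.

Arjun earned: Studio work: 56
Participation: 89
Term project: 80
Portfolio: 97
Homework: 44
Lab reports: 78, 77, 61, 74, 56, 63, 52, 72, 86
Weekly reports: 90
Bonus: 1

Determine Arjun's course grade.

Lab reports: drop 52 → average of remaining 8 = 567/8 = 70.875
Weighted total:
  Studio work 56 × 0.07 = 3.92
  Participation 89 × 0.11 = 9.79
  Term project 80 × 0.11 = 8.8
  Portfolio 97 × 0.2 = 19.4
  Homework 44 × 0.41 = 18.04
  Lab reports 70.875 × 0.05 = 3.54375
  Weekly reports 90 × 0.05 = 4.5
Sum = 67.99375
Bonus: 67.99375 + 1 = 68.99375
68.99375 is ≥ 68 and < 78 → C

C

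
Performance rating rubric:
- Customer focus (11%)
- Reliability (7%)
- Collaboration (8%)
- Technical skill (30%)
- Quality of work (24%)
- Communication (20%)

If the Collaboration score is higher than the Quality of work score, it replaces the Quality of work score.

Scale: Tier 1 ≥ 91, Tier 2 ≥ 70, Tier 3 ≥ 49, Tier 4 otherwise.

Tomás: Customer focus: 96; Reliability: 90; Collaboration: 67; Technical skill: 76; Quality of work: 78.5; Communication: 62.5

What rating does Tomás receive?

Collaboration (67) ≤ Quality of work (78.5), so Quality of work stays at 78.5.
Weighted total:
  Customer focus 96 × 0.11 = 10.56
  Reliability 90 × 0.07 = 6.3
  Collaboration 67 × 0.08 = 5.36
  Technical skill 76 × 0.3 = 22.8
  Quality of work 78.5 × 0.24 = 18.84
  Communication 62.5 × 0.2 = 12.5
Sum = 76.36
76.36 is ≥ 70 and < 91 → Tier 2

Tier 2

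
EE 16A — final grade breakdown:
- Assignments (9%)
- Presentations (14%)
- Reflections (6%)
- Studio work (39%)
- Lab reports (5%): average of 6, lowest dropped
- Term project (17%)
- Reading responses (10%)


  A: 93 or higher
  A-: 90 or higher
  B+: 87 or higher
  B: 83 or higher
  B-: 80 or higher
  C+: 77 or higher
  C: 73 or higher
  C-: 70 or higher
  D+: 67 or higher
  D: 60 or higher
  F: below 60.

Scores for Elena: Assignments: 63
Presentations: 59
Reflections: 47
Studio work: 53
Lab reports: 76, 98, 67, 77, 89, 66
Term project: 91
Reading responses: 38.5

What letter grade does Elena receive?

D

Lab reports: drop 66 → average of remaining 5 = 407/5 = 81.4
Weighted total:
  Assignments 63 × 0.09 = 5.67
  Presentations 59 × 0.14 = 8.26
  Reflections 47 × 0.06 = 2.82
  Studio work 53 × 0.39 = 20.67
  Lab reports 81.4 × 0.05 = 4.07
  Term project 91 × 0.17 = 15.47
  Reading responses 38.5 × 0.1 = 3.85
Sum = 60.81
60.81 is ≥ 60 and < 67 → D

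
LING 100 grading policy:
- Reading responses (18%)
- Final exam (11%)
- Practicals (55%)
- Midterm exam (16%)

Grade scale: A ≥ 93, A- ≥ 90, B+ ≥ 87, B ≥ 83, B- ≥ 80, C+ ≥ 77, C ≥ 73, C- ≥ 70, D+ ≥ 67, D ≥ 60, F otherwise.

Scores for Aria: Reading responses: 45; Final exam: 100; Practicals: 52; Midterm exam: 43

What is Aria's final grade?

F

Weighted total:
  Reading responses 45 × 0.18 = 8.1
  Final exam 100 × 0.11 = 11
  Practicals 52 × 0.55 = 28.6
  Midterm exam 43 × 0.16 = 6.88
Sum = 54.58
54.58 < 60 → F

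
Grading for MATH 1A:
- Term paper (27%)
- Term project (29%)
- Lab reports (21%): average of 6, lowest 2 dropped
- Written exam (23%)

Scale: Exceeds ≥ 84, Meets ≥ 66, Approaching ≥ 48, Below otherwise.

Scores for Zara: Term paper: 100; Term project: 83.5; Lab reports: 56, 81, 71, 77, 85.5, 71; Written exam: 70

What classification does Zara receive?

Meets

Lab reports: drop 56, 71 → average of remaining 4 = 314.5/4 = 78.625
Weighted total:
  Term paper 100 × 0.27 = 27
  Term project 83.5 × 0.29 = 24.215
  Lab reports 78.625 × 0.21 = 16.51125
  Written exam 70 × 0.23 = 16.1
Sum = 83.82625
83.82625 is ≥ 66 and < 84 → Meets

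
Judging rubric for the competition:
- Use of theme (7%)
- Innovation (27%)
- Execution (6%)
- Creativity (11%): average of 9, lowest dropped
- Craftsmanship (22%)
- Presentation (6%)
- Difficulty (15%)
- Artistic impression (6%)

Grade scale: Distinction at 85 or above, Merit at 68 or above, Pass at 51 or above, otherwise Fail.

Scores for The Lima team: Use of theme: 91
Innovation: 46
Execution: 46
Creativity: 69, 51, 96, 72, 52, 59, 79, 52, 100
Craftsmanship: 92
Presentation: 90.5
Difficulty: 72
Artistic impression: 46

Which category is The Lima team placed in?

Creativity: drop 51 → average of remaining 8 = 579/8 = 72.375
Weighted total:
  Use of theme 91 × 0.07 = 6.37
  Innovation 46 × 0.27 = 12.42
  Execution 46 × 0.06 = 2.76
  Creativity 72.375 × 0.11 = 7.96125
  Craftsmanship 92 × 0.22 = 20.24
  Presentation 90.5 × 0.06 = 5.43
  Difficulty 72 × 0.15 = 10.8
  Artistic impression 46 × 0.06 = 2.76
Sum = 68.74125
68.74125 is ≥ 68 and < 85 → Merit

Merit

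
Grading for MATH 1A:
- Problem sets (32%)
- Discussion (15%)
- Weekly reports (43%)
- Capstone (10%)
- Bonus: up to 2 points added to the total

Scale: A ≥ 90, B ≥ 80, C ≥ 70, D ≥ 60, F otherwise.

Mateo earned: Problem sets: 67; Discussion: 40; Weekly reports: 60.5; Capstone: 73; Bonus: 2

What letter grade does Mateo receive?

Weighted total:
  Problem sets 67 × 0.32 = 21.44
  Discussion 40 × 0.15 = 6
  Weekly reports 60.5 × 0.43 = 26.015
  Capstone 73 × 0.1 = 7.3
Sum = 60.755
Bonus: 60.755 + 2 = 62.755
62.755 is ≥ 60 and < 70 → D

D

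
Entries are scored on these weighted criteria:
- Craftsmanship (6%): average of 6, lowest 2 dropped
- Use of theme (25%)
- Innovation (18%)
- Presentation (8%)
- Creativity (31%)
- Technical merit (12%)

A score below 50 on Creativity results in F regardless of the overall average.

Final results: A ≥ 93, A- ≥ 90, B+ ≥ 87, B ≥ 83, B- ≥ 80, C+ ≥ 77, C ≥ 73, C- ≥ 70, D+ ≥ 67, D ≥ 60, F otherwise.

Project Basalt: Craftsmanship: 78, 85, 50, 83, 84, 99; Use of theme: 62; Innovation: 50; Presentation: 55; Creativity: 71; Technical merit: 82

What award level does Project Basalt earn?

Craftsmanship: drop 50, 78 → average of remaining 4 = 351/4 = 87.75
Creativity score 71 ≥ 50: minimum met.
Weighted total:
  Craftsmanship 87.75 × 0.06 = 5.265
  Use of theme 62 × 0.25 = 15.5
  Innovation 50 × 0.18 = 9
  Presentation 55 × 0.08 = 4.4
  Creativity 71 × 0.31 = 22.01
  Technical merit 82 × 0.12 = 9.84
Sum = 66.015
66.015 is ≥ 60 and < 67 → D

D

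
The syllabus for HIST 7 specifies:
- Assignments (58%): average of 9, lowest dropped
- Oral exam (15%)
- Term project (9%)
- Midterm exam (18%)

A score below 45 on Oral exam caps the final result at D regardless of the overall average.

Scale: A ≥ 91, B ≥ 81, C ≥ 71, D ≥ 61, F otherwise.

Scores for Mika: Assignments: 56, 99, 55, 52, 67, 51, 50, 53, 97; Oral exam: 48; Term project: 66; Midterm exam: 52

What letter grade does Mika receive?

F

Assignments: drop 50 → average of remaining 8 = 530/8 = 66.25
Oral exam score 48 ≥ 45: minimum met.
Weighted total:
  Assignments 66.25 × 0.58 = 38.425
  Oral exam 48 × 0.15 = 7.2
  Term project 66 × 0.09 = 5.94
  Midterm exam 52 × 0.18 = 9.36
Sum = 60.925
60.925 < 61 → F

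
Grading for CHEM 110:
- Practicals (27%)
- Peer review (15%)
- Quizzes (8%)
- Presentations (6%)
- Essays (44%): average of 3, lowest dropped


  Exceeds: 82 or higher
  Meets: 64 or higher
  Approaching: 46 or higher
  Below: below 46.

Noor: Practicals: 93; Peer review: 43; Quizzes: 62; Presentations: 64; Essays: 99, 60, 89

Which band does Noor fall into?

Meets

Essays: drop 60 → average of remaining 2 = 188/2 = 94
Weighted total:
  Practicals 93 × 0.27 = 25.11
  Peer review 43 × 0.15 = 6.45
  Quizzes 62 × 0.08 = 4.96
  Presentations 64 × 0.06 = 3.84
  Essays 94 × 0.44 = 41.36
Sum = 81.72
81.72 is ≥ 64 and < 82 → Meets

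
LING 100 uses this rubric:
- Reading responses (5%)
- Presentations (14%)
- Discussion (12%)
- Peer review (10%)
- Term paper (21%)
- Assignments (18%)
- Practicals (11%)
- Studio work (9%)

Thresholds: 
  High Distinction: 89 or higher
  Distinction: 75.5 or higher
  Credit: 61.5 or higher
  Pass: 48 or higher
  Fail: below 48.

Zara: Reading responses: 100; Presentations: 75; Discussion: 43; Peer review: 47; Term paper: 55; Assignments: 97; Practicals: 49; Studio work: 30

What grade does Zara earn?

Weighted total:
  Reading responses 100 × 0.05 = 5
  Presentations 75 × 0.14 = 10.5
  Discussion 43 × 0.12 = 5.16
  Peer review 47 × 0.1 = 4.7
  Term paper 55 × 0.21 = 11.55
  Assignments 97 × 0.18 = 17.46
  Practicals 49 × 0.11 = 5.39
  Studio work 30 × 0.09 = 2.7
Sum = 62.46
62.46 is ≥ 61.5 and < 75.5 → Credit

Credit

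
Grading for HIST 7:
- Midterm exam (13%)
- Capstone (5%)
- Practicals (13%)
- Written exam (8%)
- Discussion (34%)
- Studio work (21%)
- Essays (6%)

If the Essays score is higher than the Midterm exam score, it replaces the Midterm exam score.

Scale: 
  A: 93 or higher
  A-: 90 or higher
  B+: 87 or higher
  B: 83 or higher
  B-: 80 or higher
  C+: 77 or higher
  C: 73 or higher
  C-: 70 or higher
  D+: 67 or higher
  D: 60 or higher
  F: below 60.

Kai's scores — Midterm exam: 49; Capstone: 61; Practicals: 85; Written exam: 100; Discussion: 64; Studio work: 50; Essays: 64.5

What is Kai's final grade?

Essays (64.5) > Midterm exam (49), so Midterm exam counts as 64.5.
Weighted total:
  Midterm exam 64.5 × 0.13 = 8.385
  Capstone 61 × 0.05 = 3.05
  Practicals 85 × 0.13 = 11.05
  Written exam 100 × 0.08 = 8
  Discussion 64 × 0.34 = 21.76
  Studio work 50 × 0.21 = 10.5
  Essays 64.5 × 0.06 = 3.87
Sum = 66.615
66.615 is ≥ 60 and < 67 → D

D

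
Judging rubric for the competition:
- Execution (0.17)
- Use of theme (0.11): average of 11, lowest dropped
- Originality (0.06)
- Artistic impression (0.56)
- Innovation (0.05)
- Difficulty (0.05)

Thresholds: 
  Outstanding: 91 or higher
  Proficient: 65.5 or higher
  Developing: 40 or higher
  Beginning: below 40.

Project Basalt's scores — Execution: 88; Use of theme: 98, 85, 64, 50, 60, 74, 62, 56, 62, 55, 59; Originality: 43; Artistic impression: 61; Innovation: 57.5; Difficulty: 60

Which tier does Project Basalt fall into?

Use of theme: drop 50 → average of remaining 10 = 675/10 = 67.5
Weighted total:
  Execution 88 × 0.17 = 14.96
  Use of theme 67.5 × 0.11 = 7.425
  Originality 43 × 0.06 = 2.58
  Artistic impression 61 × 0.56 = 34.16
  Innovation 57.5 × 0.05 = 2.875
  Difficulty 60 × 0.05 = 3
Sum = 65
65 is ≥ 40 and < 65.5 → Developing

Developing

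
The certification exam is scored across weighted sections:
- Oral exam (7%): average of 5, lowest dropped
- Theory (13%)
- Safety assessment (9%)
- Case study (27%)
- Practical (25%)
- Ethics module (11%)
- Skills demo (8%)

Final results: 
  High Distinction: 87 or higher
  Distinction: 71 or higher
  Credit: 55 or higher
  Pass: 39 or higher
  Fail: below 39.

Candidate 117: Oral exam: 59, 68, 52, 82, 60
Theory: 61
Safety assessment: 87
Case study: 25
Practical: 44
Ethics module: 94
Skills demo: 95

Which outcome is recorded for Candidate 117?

Oral exam: drop 52 → average of remaining 4 = 269/4 = 67.25
Weighted total:
  Oral exam 67.25 × 0.07 = 4.7075
  Theory 61 × 0.13 = 7.93
  Safety assessment 87 × 0.09 = 7.83
  Case study 25 × 0.27 = 6.75
  Practical 44 × 0.25 = 11
  Ethics module 94 × 0.11 = 10.34
  Skills demo 95 × 0.08 = 7.6
Sum = 56.1575
56.1575 is ≥ 55 and < 71 → Credit

Credit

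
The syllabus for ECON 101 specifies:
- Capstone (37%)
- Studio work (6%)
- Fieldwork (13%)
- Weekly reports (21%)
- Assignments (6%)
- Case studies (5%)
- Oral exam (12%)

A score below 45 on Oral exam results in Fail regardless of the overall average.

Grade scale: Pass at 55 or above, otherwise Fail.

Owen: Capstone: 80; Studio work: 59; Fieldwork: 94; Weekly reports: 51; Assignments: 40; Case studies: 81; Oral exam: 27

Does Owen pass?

Oral exam score 27 < 45: minimum not met.
Weighted total:
  Capstone 80 × 0.37 = 29.6
  Studio work 59 × 0.06 = 3.54
  Fieldwork 94 × 0.13 = 12.22
  Weekly reports 51 × 0.21 = 10.71
  Assignments 40 × 0.06 = 2.4
  Case studies 81 × 0.05 = 4.05
  Oral exam 27 × 0.12 = 3.24
Sum = 65.76
Because the Oral exam minimum was not met, the result is Fail.

Fail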